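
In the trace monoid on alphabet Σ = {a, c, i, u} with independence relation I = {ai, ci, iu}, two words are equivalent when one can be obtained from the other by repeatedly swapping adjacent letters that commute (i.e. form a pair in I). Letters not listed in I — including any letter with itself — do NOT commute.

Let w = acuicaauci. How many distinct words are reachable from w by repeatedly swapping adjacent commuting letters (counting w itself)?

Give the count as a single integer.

drop 0:a onto floor
drop 1:c onto {0:a}
drop 2:u onto {1:c}
drop 3:i onto floor
drop 4:c onto {2:u}
drop 5:a onto {4:c}
drop 6:a onto {5:a}
drop 7:u onto {6:a}
drop 8:c onto {7:u}
drop 9:i onto {3:i}
ground layer = {0:a, 3:i}
drop-orders for the pieces not yet dropped (sum over which currently-grounded one goes next):
  1 to go: {8} 1  {9} 1
  2 to go: {3,9} 1  {7,8} 1  {8,9} 2
  3 to go: {3,8,9} 3  {6,7,8} 1  {7,8,9} 3
  4 to go: {3,7,8,9} 6  {5,6,7,8} 1  {6,7,8,9} 4
  5 to go: {3,6,7,8,9} 10  {4,5,6,7,8} 1  {5,6,7,8,9} 5
  6 to go: {2,4,5,6,7,8} 1  {3,5,6,7,8,9} 15  {4,5,6,7,8,9} 6
  7 to go: {1,2,4,5,6,7,8} 1  {2,4,5,6,7,8,9} 7  {3,4,5,6,7,8,9} 21
  8 to go: {0,1,2,4,5,6,7,8} 1  {1,2,4,5,6,7,8,9} 8  {2,3,4,5,6,7,8,9} 28
  if 0:a drops first: 36 orders
  if 3:i drops first: 9 orders
heap linearizations: 45

45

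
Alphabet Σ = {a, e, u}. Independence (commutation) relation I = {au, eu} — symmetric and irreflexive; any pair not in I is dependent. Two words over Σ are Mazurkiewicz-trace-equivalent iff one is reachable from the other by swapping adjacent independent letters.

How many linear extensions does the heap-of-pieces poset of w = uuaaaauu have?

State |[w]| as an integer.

0(u) covers ∅
1(u) covers 0:u
2(a) covers ∅
3(a) covers 2:a
4(a) covers 3:a
5(a) covers 4:a
6(u) covers 1:u
7(u) covers 6:u
floor of heap: 0:u, 2:a
completions by unplaced set U, small U first (add the entries for U minus each lowest piece of U):
  |U|=1: {5}:1  {7}:1
  |U|=2: {4,5}:1  {5,7}:2  {6,7}:1
  |U|=3: {1,6,7}:1  {3,4,5}:1  {4,5,7}:3  {5,6,7}:3
  |U|=4: {0,1,6,7}:1  {1,5,6,7}:4  {2,3,4,5}:1  {3,4,5,7}:4  {4,5,6,7}:6
  |U|=5: {0,1,5,6,7}:5  {1,4,5,6,7}:10  {2,3,4,5,7}:5  {3,4,5,6,7}:10
  |U|=6: {0,1,4,5,6,7}:15  {1,3,4,5,6,7}:20  {2,3,4,5,6,7}:15
  start at 0(u): 35
  start at 2(a): 35
sum over floor = 70

70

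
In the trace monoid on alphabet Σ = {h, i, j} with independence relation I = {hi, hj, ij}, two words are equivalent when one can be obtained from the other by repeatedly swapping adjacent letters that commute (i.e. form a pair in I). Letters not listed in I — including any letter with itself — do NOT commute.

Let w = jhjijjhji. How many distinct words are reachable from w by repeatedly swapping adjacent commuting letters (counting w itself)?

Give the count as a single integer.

drop 0:j onto floor
drop 1:h onto floor
drop 2:j onto {0:j}
drop 3:i onto floor
drop 4:j onto {2:j}
drop 5:j onto {4:j}
drop 6:h onto {1:h}
drop 7:j onto {5:j}
drop 8:i onto {3:i}
ground layer = {0:j, 1:h, 3:i}
drop-orders for the pieces not yet dropped (sum over which currently-grounded one goes next):
  1 to go: {6} 1  {7} 1  {8} 1
  2 to go: {1,6} 1  {3,8} 1  {5,7} 1  {6,7} 2  {6,8} 2  {7,8} 2
  3 to go: {1,6,7} 3  {1,6,8} 3  {3,6,8} 3  {3,7,8} 3  {4,5,7} 1  {5,6,7} 3  {5,7,8} 3  {6,7,8} 6
  4 to go: {1,3,6,8} 6  {1,5,6,7} 6  {1,6,7,8} 12  {2,4,5,7} 1  {3,5,7,8} 6  {3,6,7,8} 12  {4,5,6,7} 4  {4,5,7,8} 4  {5,6,7,8} 12
  5 to go: {0,2,4,5,7} 1  {1,3,6,7,8} 30  {1,4,5,6,7} 10  {1,5,6,7,8} 30  {2,4,5,6,7} 5  {2,4,5,7,8} 5  {3,4,5,7,8} 10  {3,5,6,7,8} 30  {4,5,6,7,8} 20
  6 to go: {0,2,4,5,6,7} 6  {0,2,4,5,7,8} 6  {1,2,4,5,6,7} 15  {1,3,5,6,7,8} 90  {1,4,5,6,7,8} 60  {2,3,4,5,7,8} 15  {2,4,5,6,7,8} 30  {3,4,5,6,7,8} 60
  7 to go: {0,1,2,4,5,6,7} 21  {0,2,3,4,5,7,8} 21  {0,2,4,5,6,7,8} 42  {1,2,4,5,6,7,8} 105  {1,3,4,5,6,7,8} 210  {2,3,4,5,6,7,8} 105
  if 0:j drops first: 420 orders
  if 1:h drops first: 168 orders
  if 3:i drops first: 168 orders
heap linearizations: 756

756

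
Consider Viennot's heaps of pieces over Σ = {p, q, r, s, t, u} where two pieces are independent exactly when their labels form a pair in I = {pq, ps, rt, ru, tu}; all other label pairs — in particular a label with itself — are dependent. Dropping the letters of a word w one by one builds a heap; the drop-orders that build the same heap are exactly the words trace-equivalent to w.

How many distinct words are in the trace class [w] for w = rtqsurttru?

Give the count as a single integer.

#0=r has no predecessor
#1=t has no predecessor
#2=q depends on [0:r, 1:t]
#3=s depends on [2:q]
#4=u depends on [3:s]
#5=r depends on [3:s]
#6=t depends on [3:s]
#7=t depends on [6:t]
#8=r depends on [5:r]
#9=u depends on [4:u]
sources: [0:r, 1:t]
N(rest) = Σ N(rest − s) over sources s of rest; N(one piece) = 1:
  size 1 → [7]=1  [8]=1  [9]=1
  size 2 → [4,9]=1  [5,8]=1  [6,7]=1  [7,8]=2  [7,9]=2  [8,9]=2
  size 3 → [4,7,9]=3  [4,8,9]=3  [5,7,8]=3  [5,8,9]=3  [6,7,8]=3  [6,7,9]=3  [7,8,9]=6
  size 4 → [4,5,8,9]=6  [4,6,7,9]=6  [4,7,8,9]=12  [5,6,7,8]=6  [5,7,8,9]=12  [6,7,8,9]=12
  size 5 → [4,5,7,8,9]=30  [4,6,7,8,9]=30  [5,6,7,8,9]=30
  size 6 → [4,5,6,7,8,9]=90
  size 7 → [3,4,5,6,7,8,9]=90
  size 8 → [2,3,4,5,6,7,8,9]=90
  first=0(r) contributes 90
  first=1(t) contributes 90
|[w]| = 180

180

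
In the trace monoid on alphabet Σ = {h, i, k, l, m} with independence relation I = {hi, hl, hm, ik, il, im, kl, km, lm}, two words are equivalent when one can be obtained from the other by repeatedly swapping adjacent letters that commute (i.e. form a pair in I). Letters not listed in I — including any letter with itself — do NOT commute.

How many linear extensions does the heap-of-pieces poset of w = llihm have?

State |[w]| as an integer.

piece 0:l — minimal
piece 1:l rests on {0:l}
piece 2:i — minimal
piece 3:h — minimal
piece 4:m — minimal
minimal pieces: {0:l, 2:i, 3:h, 4:m}
ways to finish when only these pieces remain (= sum over removing one remaining piece with nothing left below it):
  1 left: {1}→1  {2}→1  {3}→1  {4}→1
  2 left: {0,1}→1  {1,2}→2  {1,3}→2  {1,4}→2  {2,3}→2  {2,4}→2  {3,4}→2
  3 left: {0,1,2}→3  {0,1,3}→3  {0,1,4}→3  {1,2,3}→6  {1,2,4}→6  {1,3,4}→6  {2,3,4}→6
  placing 0:l first → 24 extensions
  placing 2:i first → 12 extensions
  placing 3:h first → 12 extensions
  placing 4:m first → 12 extensions
total linear extensions = 60

60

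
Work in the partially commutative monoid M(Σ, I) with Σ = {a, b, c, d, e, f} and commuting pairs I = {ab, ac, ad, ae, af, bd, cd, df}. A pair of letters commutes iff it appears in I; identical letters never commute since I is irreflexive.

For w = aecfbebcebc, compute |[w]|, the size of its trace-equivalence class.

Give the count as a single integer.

0(a) covers ∅
1(e) covers ∅
2(c) covers 1:e
3(f) covers 2:c
4(b) covers 3:f
5(e) covers 4:b
6(b) covers 5:e
7(c) covers 6:b
8(e) covers 7:c
9(b) covers 8:e
10(c) covers 9:b
floor of heap: 0:a, 1:e
completions by unplaced set U, small U first (add the entries for U minus each lowest piece of U):
  |U|=1: {0}:1  {10}:1
  |U|=2: {0,10}:2  {9,10}:1
  |U|=3: {0,9,10}:3  {8,9,10}:1
  |U|=4: {0,8,9,10}:4  {7,8,9,10}:1
  |U|=5: {0,7,8,9,10}:5  {6,7,8,9,10}:1
  |U|=6: {0,6,7,8,9,10}:6  {5,6,7,8,9,10}:1
  |U|=7: {0,5,6,7,8,9,10}:7  {4,5,6,7,8,9,10}:1
  |U|=8: {0,4,5,6,7,8,9,10}:8  {3,4,5,6,7,8,9,10}:1
  |U|=9: {0,3,4,5,6,7,8,9,10}:9  {2,3,4,5,6,7,8,9,10}:1
  start at 0(a): 1
  start at 1(e): 10
sum over floor = 11

11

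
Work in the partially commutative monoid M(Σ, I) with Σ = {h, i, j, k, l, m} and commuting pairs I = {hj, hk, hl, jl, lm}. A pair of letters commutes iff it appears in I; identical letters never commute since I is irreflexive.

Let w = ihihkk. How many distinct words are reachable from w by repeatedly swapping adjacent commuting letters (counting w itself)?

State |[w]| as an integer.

3

drop 0:i onto floor
drop 1:h onto {0:i}
drop 2:i onto {1:h}
drop 3:h onto {2:i}
drop 4:k onto {2:i}
drop 5:k onto {4:k}
ground layer = {0:i}
drop-orders for the pieces not yet dropped (sum over which currently-grounded one goes next):
  1 to go: {3} 1  {5} 1
  2 to go: {3,5} 2  {4,5} 1
  3 to go: {3,4,5} 3
  4 to go: {2,3,4,5} 3
  if 0:i drops first: 3 orders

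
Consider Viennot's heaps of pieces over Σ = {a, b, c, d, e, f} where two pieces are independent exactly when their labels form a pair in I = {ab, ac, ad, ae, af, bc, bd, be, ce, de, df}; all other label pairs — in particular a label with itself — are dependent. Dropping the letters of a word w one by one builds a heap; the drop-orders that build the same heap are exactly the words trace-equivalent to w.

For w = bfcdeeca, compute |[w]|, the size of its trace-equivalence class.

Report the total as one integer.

80

drop 0:b onto floor
drop 1:f onto {0:b}
drop 2:c onto {1:f}
drop 3:d onto {2:c}
drop 4:e onto {1:f}
drop 5:e onto {4:e}
drop 6:c onto {3:d}
drop 7:a onto floor
ground layer = {0:b, 7:a}
drop-orders for the pieces not yet dropped (sum over which currently-grounded one goes next):
  1 to go: {5} 1  {6} 1  {7} 1
  2 to go: {3,6} 1  {4,5} 1  {5,6} 2  {5,7} 2  {6,7} 2
  3 to go: {2,3,6} 1  {3,5,6} 3  {3,6,7} 3  {4,5,6} 3  {4,5,7} 3  {5,6,7} 6
  4 to go: {2,3,5,6} 4  {2,3,6,7} 4  {3,4,5,6} 6  {3,5,6,7} 12  {4,5,6,7} 12
  5 to go: {2,3,4,5,6} 10  {2,3,5,6,7} 20  {3,4,5,6,7} 30
  6 to go: {1,2,3,4,5,6} 10  {2,3,4,5,6,7} 60
  if 0:b drops first: 70 orders
  if 7:a drops first: 10 orders
heap linearizations: 80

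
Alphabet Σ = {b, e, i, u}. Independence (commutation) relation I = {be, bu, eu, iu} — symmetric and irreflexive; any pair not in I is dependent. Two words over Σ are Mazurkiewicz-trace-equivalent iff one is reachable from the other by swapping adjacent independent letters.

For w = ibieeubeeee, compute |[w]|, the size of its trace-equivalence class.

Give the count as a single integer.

77

#0=i has no predecessor
#1=b depends on [0:i]
#2=i depends on [1:b]
#3=e depends on [2:i]
#4=e depends on [3:e]
#5=u has no predecessor
#6=b depends on [2:i]
#7=e depends on [4:e]
#8=e depends on [7:e]
#9=e depends on [8:e]
#10=e depends on [9:e]
sources: [0:i, 5:u]
N(rest) = Σ N(rest − s) over sources s of rest; N(one piece) = 1:
  size 1 → [5]=1  [6]=1  [10]=1
  size 2 → [5,6]=2  [5,10]=2  [6,10]=2  [9,10]=1
  size 3 → [5,6,10]=6  [5,9,10]=3  [6,9,10]=3  [8,9,10]=1
  size 4 → [5,6,9,10]=12  [5,8,9,10]=4  [6,8,9,10]=4  [7,8,9,10]=1
  size 5 → [4,7,8,9,10]=1  [5,6,8,9,10]=20  [5,7,8,9,10]=5  [6,7,8,9,10]=5
  size 6 → [3,4,7,8,9,10]=1  [4,5,7,8,9,10]=6  [4,6,7,8,9,10]=6  [5,6,7,8,9,10]=30
  size 7 → [3,4,5,7,8,9,10]=7  [3,4,6,7,8,9,10]=7  [4,5,6,7,8,9,10]=42
  size 8 → [2,3,4,6,7,8,9,10]=7  [3,4,5,6,7,8,9,10]=56
  size 9 → [1,2,3,4,6,7,8,9,10]=7  [2,3,4,5,6,7,8,9,10]=63
  first=0(i) contributes 70
  first=5(u) contributes 7
|[w]| = 77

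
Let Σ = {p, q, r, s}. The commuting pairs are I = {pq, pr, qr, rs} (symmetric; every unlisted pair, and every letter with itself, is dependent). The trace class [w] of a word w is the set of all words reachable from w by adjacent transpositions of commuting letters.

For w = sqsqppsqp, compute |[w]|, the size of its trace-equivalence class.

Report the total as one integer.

#0=s has no predecessor
#1=q depends on [0:s]
#2=s depends on [1:q]
#3=q depends on [2:s]
#4=p depends on [2:s]
#5=p depends on [4:p]
#6=s depends on [3:q, 5:p]
#7=q depends on [6:s]
#8=p depends on [6:s]
sources: [0:s]
N(rest) = Σ N(rest − s) over sources s of rest; N(one piece) = 1:
  size 1 → [7]=1  [8]=1
  size 2 → [7,8]=2
  size 3 → [6,7,8]=2
  size 4 → [3,6,7,8]=2  [5,6,7,8]=2
  size 5 → [3,5,6,7,8]=4  [4,5,6,7,8]=2
  size 6 → [3,4,5,6,7,8]=6
  size 7 → [2,3,4,5,6,7,8]=6
  first=0(s) contributes 6

6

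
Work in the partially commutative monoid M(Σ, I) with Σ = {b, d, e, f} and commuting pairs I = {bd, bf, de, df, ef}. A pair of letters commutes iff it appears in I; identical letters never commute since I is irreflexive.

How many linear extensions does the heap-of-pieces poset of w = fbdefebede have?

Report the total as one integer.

#0=f has no predecessor
#1=b has no predecessor
#2=d has no predecessor
#3=e depends on [1:b]
#4=f depends on [0:f]
#5=e depends on [3:e]
#6=b depends on [5:e]
#7=e depends on [6:b]
#8=d depends on [2:d]
#9=e depends on [7:e]
sources: [0:f, 1:b, 2:d]
N(rest) = Σ N(rest − s) over sources s of rest; N(one piece) = 1:
  size 1 → [4]=1  [8]=1  [9]=1
  size 2 → [0,4]=1  [2,8]=1  [4,8]=2  [4,9]=2  [7,9]=1  [8,9]=2
  size 3 → [0,4,8]=3  [0,4,9]=3  [2,4,8]=3  [2,8,9]=3  [4,7,9]=3  [4,8,9]=6  [6,7,9]=1  [7,8,9]=3
  size 4 → [0,2,4,8]=6  [0,4,7,9]=6  [0,4,8,9]=12  [2,4,8,9]=12  [2,7,8,9]=6  [4,6,7,9]=4  [4,7,8,9]=12  [5,6,7,9]=1  [6,7,8,9]=4
  size 5 → [0,2,4,8,9]=30  [0,4,6,7,9]=10  [0,4,7,8,9]=30  [2,4,7,8,9]=30  [2,6,7,8,9]=10  [3,5,6,7,9]=1  [4,5,6,7,9]=5  [4,6,7,8,9]=20  [5,6,7,8,9]=5
  size 6 → [0,2,4,7,8,9]=90  [0,4,5,6,7,9]=15  [0,4,6,7,8,9]=60  [1,3,5,6,7,9]=1  [2,4,6,7,8,9]=60  [2,5,6,7,8,9]=15  [3,4,5,6,7,9]=6  [3,5,6,7,8,9]=6  [4,5,6,7,8,9]=30
  size 7 → [0,2,4,6,7,8,9]=210  [0,3,4,5,6,7,9]=21  [0,4,5,6,7,8,9]=105  [1,3,4,5,6,7,9]=7  [1,3,5,6,7,8,9]=7  [2,3,5,6,7,8,9]=21  [2,4,5,6,7,8,9]=105  [3,4,5,6,7,8,9]=42
  size 8 → [0,1,3,4,5,6,7,9]=28  [0,2,4,5,6,7,8,9]=420  [0,3,4,5,6,7,8,9]=168  [1,2,3,5,6,7,8,9]=28  [1,3,4,5,6,7,8,9]=56  [2,3,4,5,6,7,8,9]=168
  first=0(f) contributes 252
  first=1(b) contributes 756
  first=2(d) contributes 252
|[w]| = 1260

1260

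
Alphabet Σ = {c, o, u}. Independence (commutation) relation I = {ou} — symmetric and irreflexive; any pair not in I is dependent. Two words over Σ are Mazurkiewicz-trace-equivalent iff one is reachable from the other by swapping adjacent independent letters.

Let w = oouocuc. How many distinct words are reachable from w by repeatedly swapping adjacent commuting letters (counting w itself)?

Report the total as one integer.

4

piece 0:o — minimal
piece 1:o rests on {0:o}
piece 2:u — minimal
piece 3:o rests on {1:o}
piece 4:c rests on {2:u, 3:o}
piece 5:u rests on {4:c}
piece 6:c rests on {5:u}
minimal pieces: {0:o, 2:u}
ways to finish when only these pieces remain (= sum over removing one remaining piece with nothing left below it):
  1 left: {6}→1
  2 left: {5,6}→1
  3 left: {4,5,6}→1
  4 left: {2,4,5,6}→1  {3,4,5,6}→1
  5 left: {1,3,4,5,6}→1  {2,3,4,5,6}→2
  placing 0:o first → 3 extensions
  placing 2:u first → 1 extensions
total linear extensions = 4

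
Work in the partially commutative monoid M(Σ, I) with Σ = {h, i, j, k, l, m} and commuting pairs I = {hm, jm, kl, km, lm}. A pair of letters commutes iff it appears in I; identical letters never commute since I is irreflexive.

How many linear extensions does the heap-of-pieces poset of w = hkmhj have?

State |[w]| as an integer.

0(h) covers ∅
1(k) covers 0:h
2(m) covers ∅
3(h) covers 1:k
4(j) covers 3:h
floor of heap: 0:h, 2:m
completions by unplaced set U, small U first (add the entries for U minus each lowest piece of U):
  |U|=1: {2}:1  {4}:1
  |U|=2: {2,4}:2  {3,4}:1
  |U|=3: {1,3,4}:1  {2,3,4}:3
  start at 0(h): 4
  start at 2(m): 1
sum over floor = 5

5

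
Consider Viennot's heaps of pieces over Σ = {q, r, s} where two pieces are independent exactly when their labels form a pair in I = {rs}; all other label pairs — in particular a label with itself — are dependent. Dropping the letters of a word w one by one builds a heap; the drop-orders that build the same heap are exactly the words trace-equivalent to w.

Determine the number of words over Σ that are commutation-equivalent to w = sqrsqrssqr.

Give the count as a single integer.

6

drop 0:s onto floor
drop 1:q onto {0:s}
drop 2:r onto {1:q}
drop 3:s onto {1:q}
drop 4:q onto {2:r, 3:s}
drop 5:r onto {4:q}
drop 6:s onto {4:q}
drop 7:s onto {6:s}
drop 8:q onto {5:r, 7:s}
drop 9:r onto {8:q}
ground layer = {0:s}
drop-orders for the pieces not yet dropped (sum over which currently-grounded one goes next):
  1 to go: {9} 1
  2 to go: {8,9} 1
  3 to go: {5,8,9} 1  {7,8,9} 1
  4 to go: {5,7,8,9} 2  {6,7,8,9} 1
  5 to go: {5,6,7,8,9} 3
  6 to go: {4,5,6,7,8,9} 3
  7 to go: {2,4,5,6,7,8,9} 3  {3,4,5,6,7,8,9} 3
  8 to go: {2,3,4,5,6,7,8,9} 6
  if 0:s drops first: 6 orders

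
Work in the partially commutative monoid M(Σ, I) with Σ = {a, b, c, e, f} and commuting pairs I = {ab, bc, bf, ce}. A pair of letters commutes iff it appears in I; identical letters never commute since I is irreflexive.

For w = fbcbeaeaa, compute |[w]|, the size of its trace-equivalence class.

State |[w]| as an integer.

9

0(f) covers ∅
1(b) covers ∅
2(c) covers 0:f
3(b) covers 1:b
4(e) covers 0:f, 3:b
5(a) covers 2:c, 4:e
6(e) covers 5:a
7(a) covers 6:e
8(a) covers 7:a
floor of heap: 0:f, 1:b
completions by unplaced set U, small U first (add the entries for U minus each lowest piece of U):
  |U|=1: {8}:1
  |U|=2: {7,8}:1
  |U|=3: {6,7,8}:1
  |U|=4: {5,6,7,8}:1
  |U|=5: {2,5,6,7,8}:1  {4,5,6,7,8}:1
  |U|=6: {2,4,5,6,7,8}:2  {3,4,5,6,7,8}:1
  |U|=7: {0,2,4,5,6,7,8}:2  {1,3,4,5,6,7,8}:1  {2,3,4,5,6,7,8}:3
  start at 0(f): 4
  start at 1(b): 5
sum over floor = 9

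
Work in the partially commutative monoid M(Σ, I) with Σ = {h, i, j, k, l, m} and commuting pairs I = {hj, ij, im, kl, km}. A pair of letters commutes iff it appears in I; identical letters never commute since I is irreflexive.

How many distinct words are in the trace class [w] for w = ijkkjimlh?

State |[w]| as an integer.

piece 0:i — minimal
piece 1:j — minimal
piece 2:k rests on {0:i, 1:j}
piece 3:k rests on {2:k}
piece 4:j rests on {3:k}
piece 5:i rests on {3:k}
piece 6:m rests on {4:j}
piece 7:l rests on {5:i, 6:m}
piece 8:h rests on {7:l}
minimal pieces: {0:i, 1:j}
ways to finish when only these pieces remain (= sum over removing one remaining piece with nothing left below it):
  1 left: {8}→1
  2 left: {7,8}→1
  3 left: {5,7,8}→1  {6,7,8}→1
  4 left: {4,6,7,8}→1  {5,6,7,8}→2
  5 left: {4,5,6,7,8}→3
  6 left: {3,4,5,6,7,8}→3
  7 left: {2,3,4,5,6,7,8}→3
  placing 0:i first → 3 extensions
  placing 1:j first → 3 extensions
total linear extensions = 6

6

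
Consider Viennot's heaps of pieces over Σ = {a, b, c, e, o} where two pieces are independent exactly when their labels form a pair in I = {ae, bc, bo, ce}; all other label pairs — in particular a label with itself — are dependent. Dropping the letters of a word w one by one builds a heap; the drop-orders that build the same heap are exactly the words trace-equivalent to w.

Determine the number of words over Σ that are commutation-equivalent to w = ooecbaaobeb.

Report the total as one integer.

6

piece 0:o — minimal
piece 1:o rests on {0:o}
piece 2:e rests on {1:o}
piece 3:c rests on {1:o}
piece 4:b rests on {2:e}
piece 5:a rests on {3:c, 4:b}
piece 6:a rests on {5:a}
piece 7:o rests on {6:a}
piece 8:b rests on {6:a}
piece 9:e rests on {7:o, 8:b}
piece 10:b rests on {9:e}
minimal pieces: {0:o}
ways to finish when only these pieces remain (= sum over removing one remaining piece with nothing left below it):
  1 left: {10}→1
  2 left: {9,10}→1
  3 left: {7,9,10}→1  {8,9,10}→1
  4 left: {7,8,9,10}→2
  5 left: {6,7,8,9,10}→2
  6 left: {5,6,7,8,9,10}→2
  7 left: {3,5,6,7,8,9,10}→2  {4,5,6,7,8,9,10}→2
  8 left: {2,4,5,6,7,8,9,10}→2  {3,4,5,6,7,8,9,10}→4
  9 left: {2,3,4,5,6,7,8,9,10}→6
  placing 0:o first → 6 extensions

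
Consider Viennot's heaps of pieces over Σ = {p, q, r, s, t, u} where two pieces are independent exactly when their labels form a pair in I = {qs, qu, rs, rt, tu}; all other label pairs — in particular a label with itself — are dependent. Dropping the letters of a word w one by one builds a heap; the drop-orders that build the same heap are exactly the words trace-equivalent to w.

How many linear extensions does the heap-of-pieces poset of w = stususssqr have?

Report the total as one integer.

drop 0:s onto floor
drop 1:t onto {0:s}
drop 2:u onto {0:s}
drop 3:s onto {1:t, 2:u}
drop 4:u onto {3:s}
drop 5:s onto {4:u}
drop 6:s onto {5:s}
drop 7:s onto {6:s}
drop 8:q onto {1:t}
drop 9:r onto {4:u, 8:q}
ground layer = {0:s}
drop-orders for the pieces not yet dropped (sum over which currently-grounded one goes next):
  1 to go: {7} 1  {9} 1
  2 to go: {6,7} 1  {7,9} 2  {8,9} 1
  3 to go: {5,6,7} 1  {6,7,9} 3  {7,8,9} 3
  4 to go: {5,6,7,9} 4  {6,7,8,9} 6
  5 to go: {4,5,6,7,9} 4  {5,6,7,8,9} 10
  6 to go: {3,4,5,6,7,9} 4  {4,5,6,7,8,9} 14
  7 to go: {2,3,4,5,6,7,9} 4  {3,4,5,6,7,8,9} 18
  8 to go: {1,3,4,5,6,7,8,9} 18  {2,3,4,5,6,7,8,9} 22
  if 0:s drops first: 40 orders

40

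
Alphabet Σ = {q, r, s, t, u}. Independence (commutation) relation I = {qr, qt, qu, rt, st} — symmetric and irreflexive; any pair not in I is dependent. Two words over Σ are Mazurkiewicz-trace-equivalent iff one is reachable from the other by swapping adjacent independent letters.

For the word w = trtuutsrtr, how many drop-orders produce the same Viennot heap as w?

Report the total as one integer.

#0=t has no predecessor
#1=r has no predecessor
#2=t depends on [0:t]
#3=u depends on [1:r, 2:t]
#4=u depends on [3:u]
#5=t depends on [4:u]
#6=s depends on [4:u]
#7=r depends on [6:s]
#8=t depends on [5:t]
#9=r depends on [7:r]
sources: [0:t, 1:r]
N(rest) = Σ N(rest − s) over sources s of rest; N(one piece) = 1:
  size 1 → [8]=1  [9]=1
  size 2 → [5,8]=1  [7,9]=1  [8,9]=2
  size 3 → [5,8,9]=3  [6,7,9]=1  [7,8,9]=3
  size 4 → [5,7,8,9]=6  [6,7,8,9]=4
  size 5 → [5,6,7,8,9]=10
  size 6 → [4,5,6,7,8,9]=10
  size 7 → [3,4,5,6,7,8,9]=10
  size 8 → [1,3,4,5,6,7,8,9]=10  [2,3,4,5,6,7,8,9]=10
  first=0(t) contributes 20
  first=1(r) contributes 10
|[w]| = 30

30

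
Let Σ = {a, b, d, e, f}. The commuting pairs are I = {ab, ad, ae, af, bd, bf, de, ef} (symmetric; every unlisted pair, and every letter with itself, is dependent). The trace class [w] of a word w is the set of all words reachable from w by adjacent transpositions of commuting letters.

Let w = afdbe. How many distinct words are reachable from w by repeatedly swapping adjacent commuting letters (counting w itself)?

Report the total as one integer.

piece 0:a — minimal
piece 1:f — minimal
piece 2:d rests on {1:f}
piece 3:b — minimal
piece 4:e rests on {3:b}
minimal pieces: {0:a, 1:f, 3:b}
ways to finish when only these pieces remain (= sum over removing one remaining piece with nothing left below it):
  1 left: {0}→1  {2}→1  {4}→1
  2 left: {0,2}→2  {0,4}→2  {1,2}→1  {2,4}→2  {3,4}→1
  3 left: {0,1,2}→3  {0,2,4}→6  {0,3,4}→3  {1,2,4}→3  {2,3,4}→3
  placing 0:a first → 6 extensions
  placing 1:f first → 12 extensions
  placing 3:b first → 12 extensions
total linear extensions = 30

30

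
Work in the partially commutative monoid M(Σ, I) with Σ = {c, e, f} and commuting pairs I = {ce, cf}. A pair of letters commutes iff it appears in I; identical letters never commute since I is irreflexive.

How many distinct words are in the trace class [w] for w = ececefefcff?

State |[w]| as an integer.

#0=e has no predecessor
#1=c has no predecessor
#2=e depends on [0:e]
#3=c depends on [1:c]
#4=e depends on [2:e]
#5=f depends on [4:e]
#6=e depends on [5:f]
#7=f depends on [6:e]
#8=c depends on [3:c]
#9=f depends on [7:f]
#10=f depends on [9:f]
sources: [0:e, 1:c]
N(rest) = Σ N(rest − s) over sources s of rest; N(one piece) = 1:
  size 1 → [8]=1  [10]=1
  size 2 → [3,8]=1  [8,10]=2  [9,10]=1
  size 3 → [1,3,8]=1  [3,8,10]=3  [7,9,10]=1  [8,9,10]=3
  size 4 → [1,3,8,10]=4  [3,8,9,10]=6  [6,7,9,10]=1  [7,8,9,10]=4
  size 5 → [1,3,8,9,10]=10  [3,7,8,9,10]=10  [5,6,7,9,10]=1  [6,7,8,9,10]=5
  size 6 → [1,3,7,8,9,10]=20  [3,6,7,8,9,10]=15  [4,5,6,7,9,10]=1  [5,6,7,8,9,10]=6
  size 7 → [1,3,6,7,8,9,10]=35  [2,4,5,6,7,9,10]=1  [3,5,6,7,8,9,10]=21  [4,5,6,7,8,9,10]=7
  size 8 → [0,2,4,5,6,7,9,10]=1  [1,3,5,6,7,8,9,10]=56  [2,4,5,6,7,8,9,10]=8  [3,4,5,6,7,8,9,10]=28
  size 9 → [0,2,4,5,6,7,8,9,10]=9  [1,3,4,5,6,7,8,9,10]=84  [2,3,4,5,6,7,8,9,10]=36
  first=0(e) contributes 120
  first=1(c) contributes 45
|[w]| = 165

165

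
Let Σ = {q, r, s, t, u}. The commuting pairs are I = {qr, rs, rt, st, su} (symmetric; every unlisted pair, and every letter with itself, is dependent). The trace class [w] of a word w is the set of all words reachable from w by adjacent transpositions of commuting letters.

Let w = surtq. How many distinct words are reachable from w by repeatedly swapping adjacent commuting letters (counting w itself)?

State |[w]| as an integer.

11

drop 0:s onto floor
drop 1:u onto floor
drop 2:r onto {1:u}
drop 3:t onto {1:u}
drop 4:q onto {0:s, 3:t}
ground layer = {0:s, 1:u}
drop-orders for the pieces not yet dropped (sum over which currently-grounded one goes next):
  1 to go: {2} 1  {4} 1
  2 to go: {0,4} 1  {2,4} 2  {3,4} 1
  3 to go: {0,2,4} 3  {0,3,4} 2  {2,3,4} 3
  if 0:s drops first: 3 orders
  if 1:u drops first: 8 orders
heap linearizations: 11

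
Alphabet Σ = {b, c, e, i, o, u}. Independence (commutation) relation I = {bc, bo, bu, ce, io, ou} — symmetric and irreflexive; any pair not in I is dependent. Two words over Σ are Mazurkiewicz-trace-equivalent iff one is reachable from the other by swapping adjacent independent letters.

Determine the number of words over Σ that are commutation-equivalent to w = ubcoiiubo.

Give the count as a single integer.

0(u) covers ∅
1(b) covers ∅
2(c) covers 0:u
3(o) covers 2:c
4(i) covers 1:b, 2:c
5(i) covers 4:i
6(u) covers 5:i
7(b) covers 5:i
8(o) covers 3:o
floor of heap: 0:u, 1:b
completions by unplaced set U, small U first (add the entries for U minus each lowest piece of U):
  |U|=1: {6}:1  {7}:1  {8}:1
  |U|=2: {3,8}:1  {6,7}:2  {6,8}:2  {7,8}:2
  |U|=3: {3,6,8}:3  {3,7,8}:3  {5,6,7}:2  {6,7,8}:6
  |U|=4: {3,6,7,8}:12  {4,5,6,7}:2  {5,6,7,8}:8
  |U|=5: {1,4,5,6,7}:2  {3,5,6,7,8}:20  {4,5,6,7,8}:10
  |U|=6: {1,4,5,6,7,8}:12  {3,4,5,6,7,8}:30
  |U|=7: {1,3,4,5,6,7,8}:42  {2,3,4,5,6,7,8}:30
  start at 0(u): 72
  start at 1(b): 30
sum over floor = 102

102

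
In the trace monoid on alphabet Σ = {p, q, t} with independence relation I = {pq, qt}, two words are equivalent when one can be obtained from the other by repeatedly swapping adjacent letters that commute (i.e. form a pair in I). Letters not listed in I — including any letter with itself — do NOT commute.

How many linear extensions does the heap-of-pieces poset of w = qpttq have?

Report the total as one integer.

10

#0=q has no predecessor
#1=p has no predecessor
#2=t depends on [1:p]
#3=t depends on [2:t]
#4=q depends on [0:q]
sources: [0:q, 1:p]
N(rest) = Σ N(rest − s) over sources s of rest; N(one piece) = 1:
  size 1 → [3]=1  [4]=1
  size 2 → [0,4]=1  [2,3]=1  [3,4]=2
  size 3 → [0,3,4]=3  [1,2,3]=1  [2,3,4]=3
  first=0(q) contributes 4
  first=1(p) contributes 6
|[w]| = 10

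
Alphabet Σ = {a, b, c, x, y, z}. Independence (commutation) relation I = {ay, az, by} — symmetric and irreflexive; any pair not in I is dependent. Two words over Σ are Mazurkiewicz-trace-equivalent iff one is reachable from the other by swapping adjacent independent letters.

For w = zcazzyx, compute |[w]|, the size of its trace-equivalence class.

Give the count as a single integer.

4

drop 0:z onto floor
drop 1:c onto {0:z}
drop 2:a onto {1:c}
drop 3:z onto {1:c}
drop 4:z onto {3:z}
drop 5:y onto {4:z}
drop 6:x onto {2:a, 5:y}
ground layer = {0:z}
drop-orders for the pieces not yet dropped (sum over which currently-grounded one goes next):
  1 to go: {6} 1
  2 to go: {2,6} 1  {5,6} 1
  3 to go: {2,5,6} 2  {4,5,6} 1
  4 to go: {2,4,5,6} 3  {3,4,5,6} 1
  5 to go: {2,3,4,5,6} 4
  if 0:z drops first: 4 orders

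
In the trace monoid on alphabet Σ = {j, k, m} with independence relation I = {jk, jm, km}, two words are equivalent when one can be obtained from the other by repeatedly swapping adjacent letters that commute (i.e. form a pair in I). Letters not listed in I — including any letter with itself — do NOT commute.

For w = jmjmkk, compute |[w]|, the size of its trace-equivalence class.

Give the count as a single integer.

90

drop 0:j onto floor
drop 1:m onto floor
drop 2:j onto {0:j}
drop 3:m onto {1:m}
drop 4:k onto floor
drop 5:k onto {4:k}
ground layer = {0:j, 1:m, 4:k}
drop-orders for the pieces not yet dropped (sum over which currently-grounded one goes next):
  1 to go: {2} 1  {3} 1  {5} 1
  2 to go: {0,2} 1  {1,3} 1  {2,3} 2  {2,5} 2  {3,5} 2  {4,5} 1
  3 to go: {0,2,3} 3  {0,2,5} 3  {1,2,3} 3  {1,3,5} 3  {2,3,5} 6  {2,4,5} 3  {3,4,5} 3
  4 to go: {0,1,2,3} 6  {0,2,3,5} 12  {0,2,4,5} 6  {1,2,3,5} 12  {1,3,4,5} 6  {2,3,4,5} 12
  if 0:j drops first: 30 orders
  if 1:m drops first: 30 orders
  if 4:k drops first: 30 orders
heap linearizations: 90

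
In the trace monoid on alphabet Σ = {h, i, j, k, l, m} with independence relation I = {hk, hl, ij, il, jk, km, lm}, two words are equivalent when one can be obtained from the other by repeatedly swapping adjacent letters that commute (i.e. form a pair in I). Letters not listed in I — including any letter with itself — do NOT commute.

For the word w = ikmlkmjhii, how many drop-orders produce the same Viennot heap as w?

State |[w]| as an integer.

0(i) covers ∅
1(k) covers 0:i
2(m) covers 0:i
3(l) covers 1:k
4(k) covers 3:l
5(m) covers 2:m
6(j) covers 3:l, 5:m
7(h) covers 6:j
8(i) covers 4:k, 7:h
9(i) covers 8:i
floor of heap: 0:i
completions by unplaced set U, small U first (add the entries for U minus each lowest piece of U):
  |U|=1: {9}:1
  |U|=2: {8,9}:1
  |U|=3: {4,8,9}:1  {7,8,9}:1
  |U|=4: {4,7,8,9}:2  {6,7,8,9}:1
  |U|=5: {4,6,7,8,9}:3  {5,6,7,8,9}:1
  |U|=6: {2,5,6,7,8,9}:1  {3,4,6,7,8,9}:3  {4,5,6,7,8,9}:4
  |U|=7: {1,3,4,6,7,8,9}:3  {2,4,5,6,7,8,9}:5  {3,4,5,6,7,8,9}:7
  |U|=8: {1,3,4,5,6,7,8,9}:10  {2,3,4,5,6,7,8,9}:12
  start at 0(i): 22

22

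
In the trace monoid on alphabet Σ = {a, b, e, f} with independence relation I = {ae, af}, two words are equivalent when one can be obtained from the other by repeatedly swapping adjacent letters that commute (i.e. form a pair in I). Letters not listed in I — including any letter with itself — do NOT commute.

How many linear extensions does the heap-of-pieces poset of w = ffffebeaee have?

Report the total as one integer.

4

#0=f has no predecessor
#1=f depends on [0:f]
#2=f depends on [1:f]
#3=f depends on [2:f]
#4=e depends on [3:f]
#5=b depends on [4:e]
#6=e depends on [5:b]
#7=a depends on [5:b]
#8=e depends on [6:e]
#9=e depends on [8:e]
sources: [0:f]
N(rest) = Σ N(rest − s) over sources s of rest; N(one piece) = 1:
  size 1 → [7]=1  [9]=1
  size 2 → [7,9]=2  [8,9]=1
  size 3 → [6,8,9]=1  [7,8,9]=3
  size 4 → [6,7,8,9]=4
  size 5 → [5,6,7,8,9]=4
  size 6 → [4,5,6,7,8,9]=4
  size 7 → [3,4,5,6,7,8,9]=4
  size 8 → [2,3,4,5,6,7,8,9]=4
  first=0(f) contributes 4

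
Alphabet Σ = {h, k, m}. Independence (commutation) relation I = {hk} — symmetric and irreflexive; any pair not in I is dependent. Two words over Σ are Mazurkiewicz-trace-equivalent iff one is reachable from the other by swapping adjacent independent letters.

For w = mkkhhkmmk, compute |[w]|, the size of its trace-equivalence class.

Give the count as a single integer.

10

#0=m has no predecessor
#1=k depends on [0:m]
#2=k depends on [1:k]
#3=h depends on [0:m]
#4=h depends on [3:h]
#5=k depends on [2:k]
#6=m depends on [4:h, 5:k]
#7=m depends on [6:m]
#8=k depends on [7:m]
sources: [0:m]
N(rest) = Σ N(rest − s) over sources s of rest; N(one piece) = 1:
  size 1 → [8]=1
  size 2 → [7,8]=1
  size 3 → [6,7,8]=1
  size 4 → [4,6,7,8]=1  [5,6,7,8]=1
  size 5 → [2,5,6,7,8]=1  [3,4,6,7,8]=1  [4,5,6,7,8]=2
  size 6 → [1,2,5,6,7,8]=1  [2,4,5,6,7,8]=3  [3,4,5,6,7,8]=3
  size 7 → [1,2,4,5,6,7,8]=4  [2,3,4,5,6,7,8]=6
  first=0(m) contributes 10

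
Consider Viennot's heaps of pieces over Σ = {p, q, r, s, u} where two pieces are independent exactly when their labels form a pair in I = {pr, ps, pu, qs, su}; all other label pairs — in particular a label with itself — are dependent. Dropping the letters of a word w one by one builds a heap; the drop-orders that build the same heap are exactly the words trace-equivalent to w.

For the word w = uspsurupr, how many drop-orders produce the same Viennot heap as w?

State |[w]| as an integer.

0(u) covers ∅
1(s) covers ∅
2(p) covers ∅
3(s) covers 1:s
4(u) covers 0:u
5(r) covers 3:s, 4:u
6(u) covers 5:r
7(p) covers 2:p
8(r) covers 6:u
floor of heap: 0:u, 1:s, 2:p
completions by unplaced set U, small U first (add the entries for U minus each lowest piece of U):
  |U|=1: {7}:1  {8}:1
  |U|=2: {2,7}:1  {6,8}:1  {7,8}:2
  |U|=3: {2,7,8}:3  {5,6,8}:1  {6,7,8}:3
  |U|=4: {2,6,7,8}:6  {3,5,6,8}:1  {4,5,6,8}:1  {5,6,7,8}:4
  |U|=5: {0,4,5,6,8}:1  {1,3,5,6,8}:1  {2,5,6,7,8}:10  {3,4,5,6,8}:2  {3,5,6,7,8}:5  {4,5,6,7,8}:5
  |U|=6: {0,3,4,5,6,8}:3  {0,4,5,6,7,8}:6  {1,3,4,5,6,8}:3  {1,3,5,6,7,8}:6  {2,3,5,6,7,8}:15  {2,4,5,6,7,8}:15  {3,4,5,6,7,8}:12
  |U|=7: {0,1,3,4,5,6,8}:6  {0,2,4,5,6,7,8}:21  {0,3,4,5,6,7,8}:21  {1,2,3,5,6,7,8}:21  {1,3,4,5,6,7,8}:21  {2,3,4,5,6,7,8}:42
  start at 0(u): 84
  start at 1(s): 84
  start at 2(p): 48
sum over floor = 216

216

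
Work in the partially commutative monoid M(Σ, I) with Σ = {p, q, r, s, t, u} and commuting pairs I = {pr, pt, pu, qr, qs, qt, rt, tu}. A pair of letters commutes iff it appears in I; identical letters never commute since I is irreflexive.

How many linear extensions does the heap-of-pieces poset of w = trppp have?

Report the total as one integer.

20

#0=t has no predecessor
#1=r has no predecessor
#2=p has no predecessor
#3=p depends on [2:p]
#4=p depends on [3:p]
sources: [0:t, 1:r, 2:p]
N(rest) = Σ N(rest − s) over sources s of rest; N(one piece) = 1:
  size 1 → [0]=1  [1]=1  [4]=1
  size 2 → [0,1]=2  [0,4]=2  [1,4]=2  [3,4]=1
  size 3 → [0,1,4]=6  [0,3,4]=3  [1,3,4]=3  [2,3,4]=1
  first=0(t) contributes 4
  first=1(r) contributes 4
  first=2(p) contributes 12
|[w]| = 20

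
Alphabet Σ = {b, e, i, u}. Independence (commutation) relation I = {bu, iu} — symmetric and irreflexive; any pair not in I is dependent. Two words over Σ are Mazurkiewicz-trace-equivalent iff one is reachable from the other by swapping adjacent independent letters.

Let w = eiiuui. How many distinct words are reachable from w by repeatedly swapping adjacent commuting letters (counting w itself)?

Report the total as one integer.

#0=e has no predecessor
#1=i depends on [0:e]
#2=i depends on [1:i]
#3=u depends on [0:e]
#4=u depends on [3:u]
#5=i depends on [2:i]
sources: [0:e]
N(rest) = Σ N(rest − s) over sources s of rest; N(one piece) = 1:
  size 1 → [4]=1  [5]=1
  size 2 → [2,5]=1  [3,4]=1  [4,5]=2
  size 3 → [1,2,5]=1  [2,4,5]=3  [3,4,5]=3
  size 4 → [1,2,4,5]=4  [2,3,4,5]=6
  first=0(e) contributes 10

10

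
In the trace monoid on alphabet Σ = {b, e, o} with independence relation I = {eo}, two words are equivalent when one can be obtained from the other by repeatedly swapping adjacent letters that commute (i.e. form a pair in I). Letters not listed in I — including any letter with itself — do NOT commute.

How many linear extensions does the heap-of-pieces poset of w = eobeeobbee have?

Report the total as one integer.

0(e) covers ∅
1(o) covers ∅
2(b) covers 0:e, 1:o
3(e) covers 2:b
4(e) covers 3:e
5(o) covers 2:b
6(b) covers 4:e, 5:o
7(b) covers 6:b
8(e) covers 7:b
9(e) covers 8:e
floor of heap: 0:e, 1:o
completions by unplaced set U, small U first (add the entries for U minus each lowest piece of U):
  |U|=1: {9}:1
  |U|=2: {8,9}:1
  |U|=3: {7,8,9}:1
  |U|=4: {6,7,8,9}:1
  |U|=5: {4,6,7,8,9}:1  {5,6,7,8,9}:1
  |U|=6: {3,4,6,7,8,9}:1  {4,5,6,7,8,9}:2
  |U|=7: {3,4,5,6,7,8,9}:3
  |U|=8: {2,3,4,5,6,7,8,9}:3
  start at 0(e): 3
  start at 1(o): 3
sum over floor = 6

6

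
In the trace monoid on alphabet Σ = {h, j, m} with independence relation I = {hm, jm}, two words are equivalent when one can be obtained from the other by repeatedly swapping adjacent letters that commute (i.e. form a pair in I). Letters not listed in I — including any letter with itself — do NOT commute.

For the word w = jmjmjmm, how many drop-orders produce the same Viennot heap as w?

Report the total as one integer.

piece 0:j — minimal
piece 1:m — minimal
piece 2:j rests on {0:j}
piece 3:m rests on {1:m}
piece 4:j rests on {2:j}
piece 5:m rests on {3:m}
piece 6:m rests on {5:m}
minimal pieces: {0:j, 1:m}
ways to finish when only these pieces remain (= sum over removing one remaining piece with nothing left below it):
  1 left: {4}→1  {6}→1
  2 left: {2,4}→1  {4,6}→2  {5,6}→1
  3 left: {0,2,4}→1  {2,4,6}→3  {3,5,6}→1  {4,5,6}→3
  4 left: {0,2,4,6}→4  {1,3,5,6}→1  {2,4,5,6}→6  {3,4,5,6}→4
  5 left: {0,2,4,5,6}→10  {1,3,4,5,6}→5  {2,3,4,5,6}→10
  placing 0:j first → 15 extensions
  placing 1:m first → 20 extensions
total linear extensions = 35

35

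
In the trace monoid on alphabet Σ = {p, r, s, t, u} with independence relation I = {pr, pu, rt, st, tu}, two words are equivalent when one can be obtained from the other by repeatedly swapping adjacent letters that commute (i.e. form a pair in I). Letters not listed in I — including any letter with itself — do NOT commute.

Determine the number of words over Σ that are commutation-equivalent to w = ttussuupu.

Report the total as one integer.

#0=t has no predecessor
#1=t depends on [0:t]
#2=u has no predecessor
#3=s depends on [2:u]
#4=s depends on [3:s]
#5=u depends on [4:s]
#6=u depends on [5:u]
#7=p depends on [1:t, 4:s]
#8=u depends on [6:u]
sources: [0:t, 2:u]
N(rest) = Σ N(rest − s) over sources s of rest; N(one piece) = 1:
  size 1 → [7]=1  [8]=1
  size 2 → [1,7]=1  [6,8]=1  [7,8]=2
  size 3 → [0,1,7]=1  [1,7,8]=3  [5,6,8]=1  [6,7,8]=3
  size 4 → [0,1,7,8]=4  [1,6,7,8]=6  [5,6,7,8]=4
  size 5 → [0,1,6,7,8]=10  [1,5,6,7,8]=10  [4,5,6,7,8]=4
  size 6 → [0,1,5,6,7,8]=20  [1,4,5,6,7,8]=14  [3,4,5,6,7,8]=4
  size 7 → [0,1,4,5,6,7,8]=34  [1,3,4,5,6,7,8]=18  [2,3,4,5,6,7,8]=4
  first=0(t) contributes 22
  first=2(u) contributes 52
|[w]| = 74

74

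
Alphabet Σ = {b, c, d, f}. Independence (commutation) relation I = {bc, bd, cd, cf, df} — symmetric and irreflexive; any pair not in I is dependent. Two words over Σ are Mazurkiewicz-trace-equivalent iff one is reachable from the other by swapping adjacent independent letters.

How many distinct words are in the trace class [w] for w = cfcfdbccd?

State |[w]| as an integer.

1260

#0=c has no predecessor
#1=f has no predecessor
#2=c depends on [0:c]
#3=f depends on [1:f]
#4=d has no predecessor
#5=b depends on [3:f]
#6=c depends on [2:c]
#7=c depends on [6:c]
#8=d depends on [4:d]
sources: [0:c, 1:f, 4:d]
N(rest) = Σ N(rest − s) over sources s of rest; N(one piece) = 1:
  size 1 → [5]=1  [7]=1  [8]=1
  size 2 → [3,5]=1  [4,8]=1  [5,7]=2  [5,8]=2  [6,7]=1  [7,8]=2
  size 3 → [1,3,5]=1  [2,6,7]=1  [3,5,7]=3  [3,5,8]=3  [4,5,8]=3  [4,7,8]=3  [5,6,7]=3  [5,7,8]=6  [6,7,8]=3
  size 4 → [0,2,6,7]=1  [1,3,5,7]=4  [1,3,5,8]=4  [2,5,6,7]=4  [2,6,7,8]=4  [3,4,5,8]=6  [3,5,6,7]=6  [3,5,7,8]=12  [4,5,7,8]=12  [4,6,7,8]=6  [5,6,7,8]=12
  size 5 → [0,2,5,6,7]=5  [0,2,6,7,8]=5  [1,3,4,5,8]=10  [1,3,5,6,7]=10  [1,3,5,7,8]=20  [2,3,5,6,7]=10  [2,4,6,7,8]=10  [2,5,6,7,8]=20  [3,4,5,7,8]=30  [3,5,6,7,8]=30  [4,5,6,7,8]=30
  size 6 → [0,2,3,5,6,7]=15  [0,2,4,6,7,8]=15  [0,2,5,6,7,8]=30  [1,2,3,5,6,7]=20  [1,3,4,5,7,8]=60  [1,3,5,6,7,8]=60  [2,3,5,6,7,8]=60  [2,4,5,6,7,8]=60  [3,4,5,6,7,8]=90
  size 7 → [0,1,2,3,5,6,7]=35  [0,2,3,5,6,7,8]=105  [0,2,4,5,6,7,8]=105  [1,2,3,5,6,7,8]=140  [1,3,4,5,6,7,8]=210  [2,3,4,5,6,7,8]=210
  first=0(c) contributes 560
  first=1(f) contributes 420
  first=4(d) contributes 280
|[w]| = 1260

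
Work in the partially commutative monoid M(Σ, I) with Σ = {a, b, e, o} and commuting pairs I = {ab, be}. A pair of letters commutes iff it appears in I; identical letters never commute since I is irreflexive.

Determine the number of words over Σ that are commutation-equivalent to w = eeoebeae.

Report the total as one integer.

5

piece 0:e — minimal
piece 1:e rests on {0:e}
piece 2:o rests on {1:e}
piece 3:e rests on {2:o}
piece 4:b rests on {2:o}
piece 5:e rests on {3:e}
piece 6:a rests on {5:e}
piece 7:e rests on {6:a}
minimal pieces: {0:e}
ways to finish when only these pieces remain (= sum over removing one remaining piece with nothing left below it):
  1 left: {4}→1  {7}→1
  2 left: {4,7}→2  {6,7}→1
  3 left: {4,6,7}→3  {5,6,7}→1
  4 left: {3,5,6,7}→1  {4,5,6,7}→4
  5 left: {3,4,5,6,7}→5
  6 left: {2,3,4,5,6,7}→5
  placing 0:e first → 5 extensions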